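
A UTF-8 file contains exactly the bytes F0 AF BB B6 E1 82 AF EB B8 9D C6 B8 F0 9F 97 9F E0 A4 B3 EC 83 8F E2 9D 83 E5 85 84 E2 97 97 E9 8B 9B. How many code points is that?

Byte at offset 0: 0xF0 = 11110000 → 4-byte char (#1). Advance 4.
Byte at offset 4: 0xE1 = 11100001 → 3-byte char (#2). Advance 3.
Byte at offset 7: 0xEB = 11101011 → 3-byte char (#3). Advance 3.
Byte at offset 10: 0xC6 = 11000110 → 2-byte char (#4). Advance 2.
Byte at offset 12: 0xF0 = 11110000 → 4-byte char (#5). Advance 4.
Byte at offset 16: 0xE0 = 11100000 → 3-byte char (#6). Advance 3.
Byte at offset 19: 0xEC = 11101100 → 3-byte char (#7). Advance 3.
Byte at offset 22: 0xE2 = 11100010 → 3-byte char (#8). Advance 3.
Byte at offset 25: 0xE5 = 11100101 → 3-byte char (#9). Advance 3.
Byte at offset 28: 0xE2 = 11100010 → 3-byte char (#10). Advance 3.
Byte at offset 31: 0xE9 = 11101001 → 3-byte char (#11). Advance 3.
Reached end at offset 34 after 11 code points.

11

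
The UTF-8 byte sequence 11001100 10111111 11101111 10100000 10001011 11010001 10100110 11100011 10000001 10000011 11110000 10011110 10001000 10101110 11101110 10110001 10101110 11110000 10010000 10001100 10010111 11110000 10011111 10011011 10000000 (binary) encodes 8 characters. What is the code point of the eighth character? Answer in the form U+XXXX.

Offset 0: leading byte 0xCC = 11001100 → 2-byte char #1 = CC BF.
Offset 2: leading byte 0xEF = 11101111 → 3-byte char #2 = EF A0 8B.
Offset 5: leading byte 0xD1 = 11010001 → 2-byte char #3 = D1 A6.
Offset 7: leading byte 0xE3 = 11100011 → 3-byte char #4 = E3 81 83.
Offset 10: leading byte 0xF0 = 11110000 → 4-byte char #5 = F0 9E 88 AE.
Offset 14: leading byte 0xEE = 11101110 → 3-byte char #6 = EE B1 AE.
Offset 17: leading byte 0xF0 = 11110000 → 4-byte char #7 = F0 90 8C 97.
Offset 21: leading byte 0xF0 = 11110000 → 4-byte char #8 = F0 9F 9B 80.
Leading byte 0xF0 = 11110000 matches 11110xxx → 4-byte sequence.
Byte 1: 0xF0 = 11110000, payload 000 (3 bits).
Byte 2: 0x9F = 10011111 (10xxxxxx ✓), payload 011111.
Byte 3: 0x9B = 10011011 (10xxxxxx ✓), payload 011011.
Byte 4: 0x80 = 10000000 (10xxxxxx ✓), payload 000000.
Concatenate: 000011111011011000000 = 0x1F6C0 (21 bits → U+1F6C0).

U+1F6C0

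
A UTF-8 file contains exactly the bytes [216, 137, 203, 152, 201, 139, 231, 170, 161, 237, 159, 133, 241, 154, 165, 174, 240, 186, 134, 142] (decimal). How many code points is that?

7

Byte at offset 0: 0xD8 = 11011000 → 2-byte char (#1). Advance 2.
Byte at offset 2: 0xCB = 11001011 → 2-byte char (#2). Advance 2.
Byte at offset 4: 0xC9 = 11001001 → 2-byte char (#3). Advance 2.
Byte at offset 6: 0xE7 = 11100111 → 3-byte char (#4). Advance 3.
Byte at offset 9: 0xED = 11101101 → 3-byte char (#5). Advance 3.
Byte at offset 12: 0xF1 = 11110001 → 4-byte char (#6). Advance 4.
Byte at offset 16: 0xF0 = 11110000 → 4-byte char (#7). Advance 4.
Reached end at offset 20 after 7 code points.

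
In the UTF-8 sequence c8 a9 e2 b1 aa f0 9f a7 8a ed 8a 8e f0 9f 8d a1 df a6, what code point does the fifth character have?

Offset 0: leading byte 0xC8 = 11001000 → 2-byte char #1 = C8 A9.
Offset 2: leading byte 0xE2 = 11100010 → 3-byte char #2 = E2 B1 AA.
Offset 5: leading byte 0xF0 = 11110000 → 4-byte char #3 = F0 9F A7 8A.
Offset 9: leading byte 0xED = 11101101 → 3-byte char #4 = ED 8A 8E.
Offset 12: leading byte 0xF0 = 11110000 → 4-byte char #5 = F0 9F 8D A1.
Leading byte 0xF0 = 11110000 matches 11110xxx → 4-byte sequence.
Byte 1: 0xF0 = 11110000, payload 000 (3 bits).
Byte 2: 0x9F = 10011111 (10xxxxxx ✓), payload 011111.
Byte 3: 0x8D = 10001101 (10xxxxxx ✓), payload 001101.
Byte 4: 0xA1 = 10100001 (10xxxxxx ✓), payload 100001.
Concatenate: 000011111001101100001 = 0x1F361 (21 bits → U+1F361).

U+1F361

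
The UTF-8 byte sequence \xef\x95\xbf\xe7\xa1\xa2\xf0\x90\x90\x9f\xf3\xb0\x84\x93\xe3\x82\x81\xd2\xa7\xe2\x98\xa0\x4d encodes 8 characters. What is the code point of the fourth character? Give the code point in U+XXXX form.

U+F0113

Offset 0: leading byte 0xEF = 11101111 → 3-byte char #1 = EF 95 BF.
Offset 3: leading byte 0xE7 = 11100111 → 3-byte char #2 = E7 A1 A2.
Offset 6: leading byte 0xF0 = 11110000 → 4-byte char #3 = F0 90 90 9F.
Offset 10: leading byte 0xF3 = 11110011 → 4-byte char #4 = F3 B0 84 93.
Leading byte 0xF3 = 11110011 matches 11110xxx → 4-byte sequence.
Byte 1: 0xF3 = 11110011, payload 011 (3 bits).
Byte 2: 0xB0 = 10110000 (10xxxxxx ✓), payload 110000.
Byte 3: 0x84 = 10000100 (10xxxxxx ✓), payload 000100.
Byte 4: 0x93 = 10010011 (10xxxxxx ✓), payload 010011.
Concatenate: 011110000000100010011 = 0xF0113 (21 bits → U+F0113).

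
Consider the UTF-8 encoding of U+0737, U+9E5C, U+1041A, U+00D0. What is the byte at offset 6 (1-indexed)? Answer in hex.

0xF0

1-indexed offset 6 is 0-indexed offset 5.
U+0737 → 2-byte form DC B7 at offsets 0–1.
U+9E5C → 3-byte form E9 B9 9C at offsets 2–4.
U+1041A → 4-byte form F0 90 90 9A at offsets 5–8.
Offset 5 falls in char 3's range; it's byte 1 of F0 90 90 9A = 0xF0.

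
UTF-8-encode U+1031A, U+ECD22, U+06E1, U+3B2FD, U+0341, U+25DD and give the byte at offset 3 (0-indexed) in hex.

0x9A

U+1031A → 4-byte form F0 90 8C 9A at offsets 0–3.
Offset 3 falls in char 1's range; it's byte 4 of F0 90 8C 9A = 0x9A.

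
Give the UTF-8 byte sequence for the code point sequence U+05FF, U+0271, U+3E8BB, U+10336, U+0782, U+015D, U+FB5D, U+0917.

U+05FF: 2-byte form → D7 BF.
U+0271: 2-byte form → C9 B1.
U+3E8BB: 4-byte form → F0 BE A2 BB.
U+10336: 4-byte form → F0 90 8C B6.
U+0782: 2-byte form → DE 82.
U+015D: 2-byte form → C5 9D.
U+FB5D: 3-byte form → EF AD 9D.
U+0917: 3-byte form → E0 A4 97.
Concatenated (22 bytes): D7 BF C9 B1 F0 BE A2 BB F0 90 8C B6 DE 82 C5 9D EF AD 9D E0 A4 97.

D7 BF C9 B1 F0 BE A2 BB F0 90 8C B6 DE 82 C5 9D EF AD 9D E0 A4 97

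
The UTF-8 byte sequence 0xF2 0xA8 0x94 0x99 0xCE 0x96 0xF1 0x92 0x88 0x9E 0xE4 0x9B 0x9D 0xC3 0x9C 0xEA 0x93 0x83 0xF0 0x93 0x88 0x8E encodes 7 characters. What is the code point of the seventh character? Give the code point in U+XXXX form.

Offset 0: leading byte 0xF2 = 11110010 → 4-byte char #1 = F2 A8 94 99.
Offset 4: leading byte 0xCE = 11001110 → 2-byte char #2 = CE 96.
Offset 6: leading byte 0xF1 = 11110001 → 4-byte char #3 = F1 92 88 9E.
Offset 10: leading byte 0xE4 = 11100100 → 3-byte char #4 = E4 9B 9D.
Offset 13: leading byte 0xC3 = 11000011 → 2-byte char #5 = C3 9C.
Offset 15: leading byte 0xEA = 11101010 → 3-byte char #6 = EA 93 83.
Offset 18: leading byte 0xF0 = 11110000 → 4-byte char #7 = F0 93 88 8E.
Leading byte 0xF0 = 11110000 matches 11110xxx → 4-byte sequence.
Byte 1: 0xF0 = 11110000, payload 000 (3 bits).
Byte 2: 0x93 = 10010011 (10xxxxxx ✓), payload 010011.
Byte 3: 0x88 = 10001000 (10xxxxxx ✓), payload 001000.
Byte 4: 0x8E = 10001110 (10xxxxxx ✓), payload 001110.
Concatenate: 000010011001000001110 = 0x1320E (21 bits → U+1320E).

U+1320E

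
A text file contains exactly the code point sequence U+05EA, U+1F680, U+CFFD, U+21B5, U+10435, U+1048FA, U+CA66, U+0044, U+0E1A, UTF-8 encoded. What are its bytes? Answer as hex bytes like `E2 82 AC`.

U+05EA: 2-byte form → D7 AA.
U+1F680: 4-byte form → F0 9F 9A 80.
U+CFFD: 3-byte form → EC BF BD.
U+21B5: 3-byte form → E2 86 B5.
U+10435: 4-byte form → F0 90 90 B5.
U+1048FA: 4-byte form → F4 84 A3 BA.
U+CA66: 3-byte form → EC A9 A6.
U+0044: 1-byte form → 44.
U+0E1A: 3-byte form → E0 B8 9A.
Concatenated (27 bytes): D7 AA F0 9F 9A 80 EC BF BD E2 86 B5 F0 90 90 B5 F4 84 A3 BA EC A9 A6 44 E0 B8 9A.

D7 AA F0 9F 9A 80 EC BF BD E2 86 B5 F0 90 90 B5 F4 84 A3 BA EC A9 A6 44 E0 B8 9A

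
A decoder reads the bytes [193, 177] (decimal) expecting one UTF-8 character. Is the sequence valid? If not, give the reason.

Leading byte 0xC1 = 11000001 → 2-byte form.
Continuation bytes all match 10xxxxxx. Payload decodes to 0x71.
But 0x71 < 0x80, the minimum for a 2-byte sequence — this is an overlong encoding.

invalid (overlong encoding)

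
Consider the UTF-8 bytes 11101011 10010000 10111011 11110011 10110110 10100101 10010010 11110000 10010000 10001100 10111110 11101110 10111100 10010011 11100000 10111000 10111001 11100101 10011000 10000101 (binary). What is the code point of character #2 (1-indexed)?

Offset 0: leading byte 0xEB = 11101011 → 3-byte char #1 = EB 90 BB.
Offset 3: leading byte 0xF3 = 11110011 → 4-byte char #2 = F3 B6 A5 92.
Leading byte 0xF3 = 11110011 matches 11110xxx → 4-byte sequence.
Byte 1: 0xF3 = 11110011, payload 011 (3 bits).
Byte 2: 0xB6 = 10110110 (10xxxxxx ✓), payload 110110.
Byte 3: 0xA5 = 10100101 (10xxxxxx ✓), payload 100101.
Byte 4: 0x92 = 10010010 (10xxxxxx ✓), payload 010010.
Concatenate: 011110110100101010010 = 0xF6952 (21 bits → U+F6952).

U+F6952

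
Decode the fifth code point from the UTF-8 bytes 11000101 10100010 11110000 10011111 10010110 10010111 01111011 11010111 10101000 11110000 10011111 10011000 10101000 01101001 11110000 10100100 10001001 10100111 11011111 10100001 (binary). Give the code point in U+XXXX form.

Offset 0: leading byte 0xC5 = 11000101 → 2-byte char #1 = C5 A2.
Offset 2: leading byte 0xF0 = 11110000 → 4-byte char #2 = F0 9F 96 97.
Offset 6: leading byte 0x7B = 01111011 → 1-byte char #3 = 7B.
Offset 7: leading byte 0xD7 = 11010111 → 2-byte char #4 = D7 A8.
Offset 9: leading byte 0xF0 = 11110000 → 4-byte char #5 = F0 9F 98 A8.
Leading byte 0xF0 = 11110000 matches 11110xxx → 4-byte sequence.
Byte 1: 0xF0 = 11110000, payload 000 (3 bits).
Byte 2: 0x9F = 10011111 (10xxxxxx ✓), payload 011111.
Byte 3: 0x98 = 10011000 (10xxxxxx ✓), payload 011000.
Byte 4: 0xA8 = 10101000 (10xxxxxx ✓), payload 101000.
Concatenate: 000011111011000101000 = 0x1F628 (21 bits → U+1F628).

U+1F628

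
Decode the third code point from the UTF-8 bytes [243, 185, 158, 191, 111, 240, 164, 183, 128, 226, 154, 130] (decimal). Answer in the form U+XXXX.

Offset 0: leading byte 0xF3 = 11110011 → 4-byte char #1 = F3 B9 9E BF.
Offset 4: leading byte 0x6F = 01101111 → 1-byte char #2 = 6F.
Offset 5: leading byte 0xF0 = 11110000 → 4-byte char #3 = F0 A4 B7 80.
Leading byte 0xF0 = 11110000 matches 11110xxx → 4-byte sequence.
Byte 1: 0xF0 = 11110000, payload 000 (3 bits).
Byte 2: 0xA4 = 10100100 (10xxxxxx ✓), payload 100100.
Byte 3: 0xB7 = 10110111 (10xxxxxx ✓), payload 110111.
Byte 4: 0x80 = 10000000 (10xxxxxx ✓), payload 000000.
Concatenate: 000100100110111000000 = 0x24DC0 (21 bits → U+24DC0).

U+24DC0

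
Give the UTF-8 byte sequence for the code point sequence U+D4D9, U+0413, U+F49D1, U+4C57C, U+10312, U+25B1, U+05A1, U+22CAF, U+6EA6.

U+D4D9: 3-byte form → ED 93 99.
U+0413: 2-byte form → D0 93.
U+F49D1: 4-byte form → F3 B4 A7 91.
U+4C57C: 4-byte form → F1 8C 95 BC.
U+10312: 4-byte form → F0 90 8C 92.
U+25B1: 3-byte form → E2 96 B1.
U+05A1: 2-byte form → D6 A1.
U+22CAF: 4-byte form → F0 A2 B2 AF.
U+6EA6: 3-byte form → E6 BA A6.
Concatenated (29 bytes): ED 93 99 D0 93 F3 B4 A7 91 F1 8C 95 BC F0 90 8C 92 E2 96 B1 D6 A1 F0 A2 B2 AF E6 BA A6.

ED 93 99 D0 93 F3 B4 A7 91 F1 8C 95 BC F0 90 8C 92 E2 96 B1 D6 A1 F0 A2 B2 AF E6 BA A6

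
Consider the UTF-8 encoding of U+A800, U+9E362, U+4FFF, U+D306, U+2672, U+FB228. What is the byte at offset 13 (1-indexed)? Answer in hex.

1-indexed offset 13 is 0-indexed offset 12.
U+A800 → 3-byte form EA A0 80 at offsets 0–2.
U+9E362 → 4-byte form F2 9E 8D A2 at offsets 3–6.
U+4FFF → 3-byte form E4 BF BF at offsets 7–9.
U+D306 → 3-byte form ED 8C 86 at offsets 10–12.
Offset 12 falls in char 4's range; it's byte 3 of ED 8C 86 = 0x86.

0x86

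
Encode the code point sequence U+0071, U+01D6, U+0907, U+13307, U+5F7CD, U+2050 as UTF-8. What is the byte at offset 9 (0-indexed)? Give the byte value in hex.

U+0071 → 1-byte form 71 at offsets 0–0.
U+01D6 → 2-byte form C7 96 at offsets 1–2.
U+0907 → 3-byte form E0 A4 87 at offsets 3–5.
U+13307 → 4-byte form F0 93 8C 87 at offsets 6–9.
Offset 9 falls in char 4's range; it's byte 4 of F0 93 8C 87 = 0x87.

0x87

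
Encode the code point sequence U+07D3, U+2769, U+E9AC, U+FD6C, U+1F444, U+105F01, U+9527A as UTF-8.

DF 93 E2 9D A9 EE A6 AC EF B5 AC F0 9F 91 84 F4 85 BC 81 F2 95 89 BA

U+07D3: 2-byte form → DF 93.
U+2769: 3-byte form → E2 9D A9.
U+E9AC: 3-byte form → EE A6 AC.
U+FD6C: 3-byte form → EF B5 AC.
U+1F444: 4-byte form → F0 9F 91 84.
U+105F01: 4-byte form → F4 85 BC 81.
U+9527A: 4-byte form → F2 95 89 BA.
Concatenated (23 bytes): DF 93 E2 9D A9 EE A6 AC EF B5 AC F0 9F 91 84 F4 85 BC 81 F2 95 89 BA.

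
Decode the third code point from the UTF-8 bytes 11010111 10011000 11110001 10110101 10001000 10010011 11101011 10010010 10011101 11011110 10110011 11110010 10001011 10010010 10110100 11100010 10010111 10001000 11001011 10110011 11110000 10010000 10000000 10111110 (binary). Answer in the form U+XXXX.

Offset 0: leading byte 0xD7 = 11010111 → 2-byte char #1 = D7 98.
Offset 2: leading byte 0xF1 = 11110001 → 4-byte char #2 = F1 B5 88 93.
Offset 6: leading byte 0xEB = 11101011 → 3-byte char #3 = EB 92 9D.
Leading byte 0xEB = 11101011 matches 1110xxxx → 3-byte sequence.
Byte 1: 0xEB = 11101011, payload 1011 (4 bits).
Byte 2: 0x92 = 10010010 (10xxxxxx ✓), payload 010010.
Byte 3: 0x9D = 10011101 (10xxxxxx ✓), payload 011101.
Concatenate: 1011010010011101 = 0xB49D (16 bits → U+B49D).

U+B49D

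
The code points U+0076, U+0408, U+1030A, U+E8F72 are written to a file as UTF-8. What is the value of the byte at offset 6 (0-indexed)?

U+0076 → 1-byte form 76 at offsets 0–0.
U+0408 → 2-byte form D0 88 at offsets 1–2.
U+1030A → 4-byte form F0 90 8C 8A at offsets 3–6.
Offset 6 falls in char 3's range; it's byte 4 of F0 90 8C 8A = 0x8A.

0x8A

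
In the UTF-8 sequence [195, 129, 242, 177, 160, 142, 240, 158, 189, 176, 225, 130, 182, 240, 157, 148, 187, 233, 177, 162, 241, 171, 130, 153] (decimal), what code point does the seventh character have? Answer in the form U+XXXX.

U+6B099

Offset 0: leading byte 0xC3 = 11000011 → 2-byte char #1 = C3 81.
Offset 2: leading byte 0xF2 = 11110010 → 4-byte char #2 = F2 B1 A0 8E.
Offset 6: leading byte 0xF0 = 11110000 → 4-byte char #3 = F0 9E BD B0.
Offset 10: leading byte 0xE1 = 11100001 → 3-byte char #4 = E1 82 B6.
Offset 13: leading byte 0xF0 = 11110000 → 4-byte char #5 = F0 9D 94 BB.
Offset 17: leading byte 0xE9 = 11101001 → 3-byte char #6 = E9 B1 A2.
Offset 20: leading byte 0xF1 = 11110001 → 4-byte char #7 = F1 AB 82 99.
Leading byte 0xF1 = 11110001 matches 11110xxx → 4-byte sequence.
Byte 1: 0xF1 = 11110001, payload 001 (3 bits).
Byte 2: 0xAB = 10101011 (10xxxxxx ✓), payload 101011.
Byte 3: 0x82 = 10000010 (10xxxxxx ✓), payload 000010.
Byte 4: 0x99 = 10011001 (10xxxxxx ✓), payload 011001.
Concatenate: 001101011000010011001 = 0x6B099 (21 bits → U+6B099).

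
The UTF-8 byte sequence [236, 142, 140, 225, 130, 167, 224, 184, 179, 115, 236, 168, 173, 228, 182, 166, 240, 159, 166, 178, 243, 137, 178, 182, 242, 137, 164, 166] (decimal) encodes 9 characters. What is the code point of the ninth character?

U+89926

Offset 0: leading byte 0xEC = 11101100 → 3-byte char #1 = EC 8E 8C.
Offset 3: leading byte 0xE1 = 11100001 → 3-byte char #2 = E1 82 A7.
Offset 6: leading byte 0xE0 = 11100000 → 3-byte char #3 = E0 B8 B3.
Offset 9: leading byte 0x73 = 01110011 → 1-byte char #4 = 73.
Offset 10: leading byte 0xEC = 11101100 → 3-byte char #5 = EC A8 AD.
Offset 13: leading byte 0xE4 = 11100100 → 3-byte char #6 = E4 B6 A6.
Offset 16: leading byte 0xF0 = 11110000 → 4-byte char #7 = F0 9F A6 B2.
Offset 20: leading byte 0xF3 = 11110011 → 4-byte char #8 = F3 89 B2 B6.
Offset 24: leading byte 0xF2 = 11110010 → 4-byte char #9 = F2 89 A4 A6.
Leading byte 0xF2 = 11110010 matches 11110xxx → 4-byte sequence.
Byte 1: 0xF2 = 11110010, payload 010 (3 bits).
Byte 2: 0x89 = 10001001 (10xxxxxx ✓), payload 001001.
Byte 3: 0xA4 = 10100100 (10xxxxxx ✓), payload 100100.
Byte 4: 0xA6 = 10100110 (10xxxxxx ✓), payload 100110.
Concatenate: 010001001100100100110 = 0x89926 (21 bits → U+89926).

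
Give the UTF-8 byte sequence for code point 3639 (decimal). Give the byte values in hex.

U+0E37 = 0xE37 = 3639 decimal. In range U+0800–U+FFFF → 3-byte form: 1110xxxx 10xxxxxx 10xxxxxx.
Binary (16 bits): 0000111000110111.
Split 4+6+6: 0000 | 111000 | 110111.
Byte 1: 11100000 = 0xE0.
Byte 2: 10111000 = 0xB8.
Byte 3: 10110111 = 0xB7.

E0 B8 B7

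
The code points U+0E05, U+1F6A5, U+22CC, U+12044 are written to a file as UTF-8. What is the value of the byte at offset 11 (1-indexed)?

1-indexed offset 11 is 0-indexed offset 10.
U+0E05 → 3-byte form E0 B8 85 at offsets 0–2.
U+1F6A5 → 4-byte form F0 9F 9A A5 at offsets 3–6.
U+22CC → 3-byte form E2 8B 8C at offsets 7–9.
U+12044 → 4-byte form F0 92 81 84 at offsets 10–13.
Offset 10 falls in char 4's range; it's byte 1 of F0 92 81 84 = 0xF0.

0xF0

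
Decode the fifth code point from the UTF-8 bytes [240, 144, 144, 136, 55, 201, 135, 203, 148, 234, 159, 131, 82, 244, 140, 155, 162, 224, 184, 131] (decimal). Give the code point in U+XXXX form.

Offset 0: leading byte 0xF0 = 11110000 → 4-byte char #1 = F0 90 90 88.
Offset 4: leading byte 0x37 = 00110111 → 1-byte char #2 = 37.
Offset 5: leading byte 0xC9 = 11001001 → 2-byte char #3 = C9 87.
Offset 7: leading byte 0xCB = 11001011 → 2-byte char #4 = CB 94.
Offset 9: leading byte 0xEA = 11101010 → 3-byte char #5 = EA 9F 83.
Leading byte 0xEA = 11101010 matches 1110xxxx → 3-byte sequence.
Byte 1: 0xEA = 11101010, payload 1010 (4 bits).
Byte 2: 0x9F = 10011111 (10xxxxxx ✓), payload 011111.
Byte 3: 0x83 = 10000011 (10xxxxxx ✓), payload 000011.
Concatenate: 1010011111000011 = 0xA7C3 (16 bits → U+A7C3).

U+A7C3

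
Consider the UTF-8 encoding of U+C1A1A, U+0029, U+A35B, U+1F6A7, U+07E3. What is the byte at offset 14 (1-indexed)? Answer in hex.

1-indexed offset 14 is 0-indexed offset 13.
U+C1A1A → 4-byte form F3 81 A8 9A at offsets 0–3.
U+0029 → 1-byte form 29 at offsets 4–4.
U+A35B → 3-byte form EA 8D 9B at offsets 5–7.
U+1F6A7 → 4-byte form F0 9F 9A A7 at offsets 8–11.
U+07E3 → 2-byte form DF A3 at offsets 12–13.
Offset 13 falls in char 5's range; it's byte 2 of DF A3 = 0xA3.

0xA3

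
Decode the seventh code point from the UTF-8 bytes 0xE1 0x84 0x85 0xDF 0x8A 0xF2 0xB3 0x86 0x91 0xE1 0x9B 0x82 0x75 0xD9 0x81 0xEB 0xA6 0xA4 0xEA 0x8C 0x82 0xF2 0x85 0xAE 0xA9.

Offset 0: leading byte 0xE1 = 11100001 → 3-byte char #1 = E1 84 85.
Offset 3: leading byte 0xDF = 11011111 → 2-byte char #2 = DF 8A.
Offset 5: leading byte 0xF2 = 11110010 → 4-byte char #3 = F2 B3 86 91.
Offset 9: leading byte 0xE1 = 11100001 → 3-byte char #4 = E1 9B 82.
Offset 12: leading byte 0x75 = 01110101 → 1-byte char #5 = 75.
Offset 13: leading byte 0xD9 = 11011001 → 2-byte char #6 = D9 81.
Offset 15: leading byte 0xEB = 11101011 → 3-byte char #7 = EB A6 A4.
Leading byte 0xEB = 11101011 matches 1110xxxx → 3-byte sequence.
Byte 1: 0xEB = 11101011, payload 1011 (4 bits).
Byte 2: 0xA6 = 10100110 (10xxxxxx ✓), payload 100110.
Byte 3: 0xA4 = 10100100 (10xxxxxx ✓), payload 100100.
Concatenate: 1011100110100100 = 0xB9A4 (16 bits → U+B9A4).

U+B9A4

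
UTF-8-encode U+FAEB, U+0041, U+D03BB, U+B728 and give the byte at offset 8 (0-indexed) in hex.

0xEB

U+FAEB → 3-byte form EF AB AB at offsets 0–2.
U+0041 → 1-byte form 41 at offsets 3–3.
U+D03BB → 4-byte form F3 90 8E BB at offsets 4–7.
U+B728 → 3-byte form EB 9C A8 at offsets 8–10.
Offset 8 falls in char 4's range; it's byte 1 of EB 9C A8 = 0xEB.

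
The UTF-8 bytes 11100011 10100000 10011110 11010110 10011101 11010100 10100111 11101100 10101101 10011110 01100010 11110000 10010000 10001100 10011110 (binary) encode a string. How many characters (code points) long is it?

6

Byte at offset 0: 0xE3 = 11100011 → 3-byte char (#1). Advance 3.
Byte at offset 3: 0xD6 = 11010110 → 2-byte char (#2). Advance 2.
Byte at offset 5: 0xD4 = 11010100 → 2-byte char (#3). Advance 2.
Byte at offset 7: 0xEC = 11101100 → 3-byte char (#4). Advance 3.
Byte at offset 10: 0x62 = 01100010 → 1-byte char (#5). Advance 1.
Byte at offset 11: 0xF0 = 11110000 → 4-byte char (#6). Advance 4.
Reached end at offset 15 after 6 code points.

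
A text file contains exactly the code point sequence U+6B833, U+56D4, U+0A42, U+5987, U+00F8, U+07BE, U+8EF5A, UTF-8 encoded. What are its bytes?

F1 AB A0 B3 E5 9B 94 E0 A9 82 E5 A6 87 C3 B8 DE BE F2 8E BD 9A

U+6B833: 4-byte form → F1 AB A0 B3.
U+56D4: 3-byte form → E5 9B 94.
U+0A42: 3-byte form → E0 A9 82.
U+5987: 3-byte form → E5 A6 87.
U+00F8: 2-byte form → C3 B8.
U+07BE: 2-byte form → DE BE.
U+8EF5A: 4-byte form → F2 8E BD 9A.
Concatenated (21 bytes): F1 AB A0 B3 E5 9B 94 E0 A9 82 E5 A6 87 C3 B8 DE BE F2 8E BD 9A.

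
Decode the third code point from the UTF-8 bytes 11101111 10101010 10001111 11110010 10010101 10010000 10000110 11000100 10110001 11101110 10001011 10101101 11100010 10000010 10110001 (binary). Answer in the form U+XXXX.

Offset 0: leading byte 0xEF = 11101111 → 3-byte char #1 = EF AA 8F.
Offset 3: leading byte 0xF2 = 11110010 → 4-byte char #2 = F2 95 90 86.
Offset 7: leading byte 0xC4 = 11000100 → 2-byte char #3 = C4 B1.
Leading byte 0xC4 = 11000100 matches 110xxxxx → 2-byte sequence.
Byte 1: 0xC4 = 11000100, payload 00100 (5 bits).
Byte 2: 0xB1 = 10110001 (10xxxxxx ✓), payload 110001.
Concatenate: 00100110001 = 0x131 (11 bits → U+0131).

U+0131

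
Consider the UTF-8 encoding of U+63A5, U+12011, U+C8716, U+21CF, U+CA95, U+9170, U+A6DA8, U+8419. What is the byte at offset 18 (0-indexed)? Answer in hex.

0x85

U+63A5 → 3-byte form E6 8E A5 at offsets 0–2.
U+12011 → 4-byte form F0 92 80 91 at offsets 3–6.
U+C8716 → 4-byte form F3 88 9C 96 at offsets 7–10.
U+21CF → 3-byte form E2 87 8F at offsets 11–13.
U+CA95 → 3-byte form EC AA 95 at offsets 14–16.
U+9170 → 3-byte form E9 85 B0 at offsets 17–19.
Offset 18 falls in char 6's range; it's byte 2 of E9 85 B0 = 0x85.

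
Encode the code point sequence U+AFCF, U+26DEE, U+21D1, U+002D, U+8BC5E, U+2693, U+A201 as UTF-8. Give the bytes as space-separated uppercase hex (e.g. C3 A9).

U+AFCF: 3-byte form → EA BF 8F.
U+26DEE: 4-byte form → F0 A6 B7 AE.
U+21D1: 3-byte form → E2 87 91.
U+002D: 1-byte form → 2D.
U+8BC5E: 4-byte form → F2 8B B1 9E.
U+2693: 3-byte form → E2 9A 93.
U+A201: 3-byte form → EA 88 81.
Concatenated (21 bytes): EA BF 8F F0 A6 B7 AE E2 87 91 2D F2 8B B1 9E E2 9A 93 EA 88 81.

EA BF 8F F0 A6 B7 AE E2 87 91 2D F2 8B B1 9E E2 9A 93 EA 88 81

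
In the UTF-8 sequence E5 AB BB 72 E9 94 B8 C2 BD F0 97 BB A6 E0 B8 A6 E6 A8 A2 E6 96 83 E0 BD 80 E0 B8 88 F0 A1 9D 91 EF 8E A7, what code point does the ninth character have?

U+0F40

Offset 0: leading byte 0xE5 = 11100101 → 3-byte char #1 = E5 AB BB.
Offset 3: leading byte 0x72 = 01110010 → 1-byte char #2 = 72.
Offset 4: leading byte 0xE9 = 11101001 → 3-byte char #3 = E9 94 B8.
Offset 7: leading byte 0xC2 = 11000010 → 2-byte char #4 = C2 BD.
Offset 9: leading byte 0xF0 = 11110000 → 4-byte char #5 = F0 97 BB A6.
Offset 13: leading byte 0xE0 = 11100000 → 3-byte char #6 = E0 B8 A6.
Offset 16: leading byte 0xE6 = 11100110 → 3-byte char #7 = E6 A8 A2.
Offset 19: leading byte 0xE6 = 11100110 → 3-byte char #8 = E6 96 83.
Offset 22: leading byte 0xE0 = 11100000 → 3-byte char #9 = E0 BD 80.
Leading byte 0xE0 = 11100000 matches 1110xxxx → 3-byte sequence.
Byte 1: 0xE0 = 11100000, payload 0000 (4 bits).
Byte 2: 0xBD = 10111101 (10xxxxxx ✓), payload 111101.
Byte 3: 0x80 = 10000000 (10xxxxxx ✓), payload 000000.
Concatenate: 0000111101000000 = 0xF40 (16 bits → U+0F40).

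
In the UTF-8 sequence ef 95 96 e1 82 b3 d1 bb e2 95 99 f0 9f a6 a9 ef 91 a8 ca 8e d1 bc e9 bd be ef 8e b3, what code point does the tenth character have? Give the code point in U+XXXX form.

Offset 0: leading byte 0xEF = 11101111 → 3-byte char #1 = EF 95 96.
Offset 3: leading byte 0xE1 = 11100001 → 3-byte char #2 = E1 82 B3.
Offset 6: leading byte 0xD1 = 11010001 → 2-byte char #3 = D1 BB.
Offset 8: leading byte 0xE2 = 11100010 → 3-byte char #4 = E2 95 99.
Offset 11: leading byte 0xF0 = 11110000 → 4-byte char #5 = F0 9F A6 A9.
Offset 15: leading byte 0xEF = 11101111 → 3-byte char #6 = EF 91 A8.
Offset 18: leading byte 0xCA = 11001010 → 2-byte char #7 = CA 8E.
Offset 20: leading byte 0xD1 = 11010001 → 2-byte char #8 = D1 BC.
Offset 22: leading byte 0xE9 = 11101001 → 3-byte char #9 = E9 BD BE.
Offset 25: leading byte 0xEF = 11101111 → 3-byte char #10 = EF 8E B3.
Leading byte 0xEF = 11101111 matches 1110xxxx → 3-byte sequence.
Byte 1: 0xEF = 11101111, payload 1111 (4 bits).
Byte 2: 0x8E = 10001110 (10xxxxxx ✓), payload 001110.
Byte 3: 0xB3 = 10110011 (10xxxxxx ✓), payload 110011.
Concatenate: 1111001110110011 = 0xF3B3 (16 bits → U+F3B3).

U+F3B3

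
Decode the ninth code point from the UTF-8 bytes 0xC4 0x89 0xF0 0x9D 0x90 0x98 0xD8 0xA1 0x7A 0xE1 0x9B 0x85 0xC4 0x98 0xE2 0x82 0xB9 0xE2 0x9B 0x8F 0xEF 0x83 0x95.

U+F0D5

Offset 0: leading byte 0xC4 = 11000100 → 2-byte char #1 = C4 89.
Offset 2: leading byte 0xF0 = 11110000 → 4-byte char #2 = F0 9D 90 98.
Offset 6: leading byte 0xD8 = 11011000 → 2-byte char #3 = D8 A1.
Offset 8: leading byte 0x7A = 01111010 → 1-byte char #4 = 7A.
Offset 9: leading byte 0xE1 = 11100001 → 3-byte char #5 = E1 9B 85.
Offset 12: leading byte 0xC4 = 11000100 → 2-byte char #6 = C4 98.
Offset 14: leading byte 0xE2 = 11100010 → 3-byte char #7 = E2 82 B9.
Offset 17: leading byte 0xE2 = 11100010 → 3-byte char #8 = E2 9B 8F.
Offset 20: leading byte 0xEF = 11101111 → 3-byte char #9 = EF 83 95.
Leading byte 0xEF = 11101111 matches 1110xxxx → 3-byte sequence.
Byte 1: 0xEF = 11101111, payload 1111 (4 bits).
Byte 2: 0x83 = 10000011 (10xxxxxx ✓), payload 000011.
Byte 3: 0x95 = 10010101 (10xxxxxx ✓), payload 010101.
Concatenate: 1111000011010101 = 0xF0D5 (16 bits → U+F0D5).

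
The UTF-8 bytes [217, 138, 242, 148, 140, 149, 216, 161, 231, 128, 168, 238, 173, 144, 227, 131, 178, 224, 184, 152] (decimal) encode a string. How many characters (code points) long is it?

Byte at offset 0: 0xD9 = 11011001 → 2-byte char (#1). Advance 2.
Byte at offset 2: 0xF2 = 11110010 → 4-byte char (#2). Advance 4.
Byte at offset 6: 0xD8 = 11011000 → 2-byte char (#3). Advance 2.
Byte at offset 8: 0xE7 = 11100111 → 3-byte char (#4). Advance 3.
Byte at offset 11: 0xEE = 11101110 → 3-byte char (#5). Advance 3.
Byte at offset 14: 0xE3 = 11100011 → 3-byte char (#6). Advance 3.
Byte at offset 17: 0xE0 = 11100000 → 3-byte char (#7). Advance 3.
Reached end at offset 20 after 7 code points.

7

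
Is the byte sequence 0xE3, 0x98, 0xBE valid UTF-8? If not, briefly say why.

Leading byte 0xE3 = 11100011 → 3-byte form.
Continuation bytes 0x98=10011000, 0xBE=10111110 all match 10xxxxxx.
Decoded value 0x363E is ≥ 0x800 (shortest form) and not a surrogate.

valid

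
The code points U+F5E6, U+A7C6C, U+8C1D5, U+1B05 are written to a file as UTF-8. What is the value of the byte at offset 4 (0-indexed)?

U+F5E6 → 3-byte form EF 97 A6 at offsets 0–2.
U+A7C6C → 4-byte form F2 A7 B1 AC at offsets 3–6.
Offset 4 falls in char 2's range; it's byte 2 of F2 A7 B1 AC = 0xA7.

0xA7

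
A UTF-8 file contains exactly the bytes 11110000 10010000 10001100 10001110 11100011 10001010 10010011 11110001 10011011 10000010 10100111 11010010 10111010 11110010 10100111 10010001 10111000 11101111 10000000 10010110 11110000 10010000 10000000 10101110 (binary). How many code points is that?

Byte at offset 0: 0xF0 = 11110000 → 4-byte char (#1). Advance 4.
Byte at offset 4: 0xE3 = 11100011 → 3-byte char (#2). Advance 3.
Byte at offset 7: 0xF1 = 11110001 → 4-byte char (#3). Advance 4.
Byte at offset 11: 0xD2 = 11010010 → 2-byte char (#4). Advance 2.
Byte at offset 13: 0xF2 = 11110010 → 4-byte char (#5). Advance 4.
Byte at offset 17: 0xEF = 11101111 → 3-byte char (#6). Advance 3.
Byte at offset 20: 0xF0 = 11110000 → 4-byte char (#7). Advance 4.
Reached end at offset 24 after 7 code points.

7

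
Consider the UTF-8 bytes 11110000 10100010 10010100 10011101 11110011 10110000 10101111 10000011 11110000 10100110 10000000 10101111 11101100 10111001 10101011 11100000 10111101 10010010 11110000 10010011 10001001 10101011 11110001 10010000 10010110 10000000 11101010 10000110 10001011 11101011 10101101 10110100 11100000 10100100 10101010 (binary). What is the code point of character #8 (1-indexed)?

U+A18B

Offset 0: leading byte 0xF0 = 11110000 → 4-byte char #1 = F0 A2 94 9D.
Offset 4: leading byte 0xF3 = 11110011 → 4-byte char #2 = F3 B0 AF 83.
Offset 8: leading byte 0xF0 = 11110000 → 4-byte char #3 = F0 A6 80 AF.
Offset 12: leading byte 0xEC = 11101100 → 3-byte char #4 = EC B9 AB.
Offset 15: leading byte 0xE0 = 11100000 → 3-byte char #5 = E0 BD 92.
Offset 18: leading byte 0xF0 = 11110000 → 4-byte char #6 = F0 93 89 AB.
Offset 22: leading byte 0xF1 = 11110001 → 4-byte char #7 = F1 90 96 80.
Offset 26: leading byte 0xEA = 11101010 → 3-byte char #8 = EA 86 8B.
Leading byte 0xEA = 11101010 matches 1110xxxx → 3-byte sequence.
Byte 1: 0xEA = 11101010, payload 1010 (4 bits).
Byte 2: 0x86 = 10000110 (10xxxxxx ✓), payload 000110.
Byte 3: 0x8B = 10001011 (10xxxxxx ✓), payload 001011.
Concatenate: 1010000110001011 = 0xA18B (16 bits → U+A18B).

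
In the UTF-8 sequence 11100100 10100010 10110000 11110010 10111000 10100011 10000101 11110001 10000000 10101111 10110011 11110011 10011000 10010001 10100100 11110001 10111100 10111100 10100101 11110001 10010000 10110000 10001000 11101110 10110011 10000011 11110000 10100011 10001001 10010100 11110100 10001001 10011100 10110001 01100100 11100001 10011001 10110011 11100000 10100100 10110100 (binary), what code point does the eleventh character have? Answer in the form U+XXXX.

Offset 0: leading byte 0xE4 = 11100100 → 3-byte char #1 = E4 A2 B0.
Offset 3: leading byte 0xF2 = 11110010 → 4-byte char #2 = F2 B8 A3 85.
Offset 7: leading byte 0xF1 = 11110001 → 4-byte char #3 = F1 80 AF B3.
Offset 11: leading byte 0xF3 = 11110011 → 4-byte char #4 = F3 98 91 A4.
Offset 15: leading byte 0xF1 = 11110001 → 4-byte char #5 = F1 BC BC A5.
Offset 19: leading byte 0xF1 = 11110001 → 4-byte char #6 = F1 90 B0 88.
Offset 23: leading byte 0xEE = 11101110 → 3-byte char #7 = EE B3 83.
Offset 26: leading byte 0xF0 = 11110000 → 4-byte char #8 = F0 A3 89 94.
Offset 30: leading byte 0xF4 = 11110100 → 4-byte char #9 = F4 89 9C B1.
Offset 34: leading byte 0x64 = 01100100 → 1-byte char #10 = 64.
Offset 35: leading byte 0xE1 = 11100001 → 3-byte char #11 = E1 99 B3.
Leading byte 0xE1 = 11100001 matches 1110xxxx → 3-byte sequence.
Byte 1: 0xE1 = 11100001, payload 0001 (4 bits).
Byte 2: 0x99 = 10011001 (10xxxxxx ✓), payload 011001.
Byte 3: 0xB3 = 10110011 (10xxxxxx ✓), payload 110011.
Concatenate: 0001011001110011 = 0x1673 (16 bits → U+1673).

U+1673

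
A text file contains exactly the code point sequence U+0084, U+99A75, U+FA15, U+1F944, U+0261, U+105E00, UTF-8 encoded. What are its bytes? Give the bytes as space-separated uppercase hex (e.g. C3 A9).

U+0084: 2-byte form → C2 84.
U+99A75: 4-byte form → F2 99 A9 B5.
U+FA15: 3-byte form → EF A8 95.
U+1F944: 4-byte form → F0 9F A5 84.
U+0261: 2-byte form → C9 A1.
U+105E00: 4-byte form → F4 85 B8 80.
Concatenated (19 bytes): C2 84 F2 99 A9 B5 EF A8 95 F0 9F A5 84 C9 A1 F4 85 B8 80.

C2 84 F2 99 A9 B5 EF A8 95 F0 9F A5 84 C9 A1 F4 85 B8 80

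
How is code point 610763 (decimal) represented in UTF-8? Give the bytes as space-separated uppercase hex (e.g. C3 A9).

F2 95 87 8B

U+951CB = 0x951CB = 610763 decimal. In range U+10000–U+10FFFF → 4-byte form: 11110xxx 10xxxxxx 10xxxxxx 10xxxxxx.
Binary (21 bits): 010010101000111001011.
Split 3+6+6+6: 010 | 010101 | 000111 | 001011.
Byte 1: 11110010 = 0xF2.
Byte 2: 10010101 = 0x95.
Byte 3: 10000111 = 0x87.
Byte 4: 10001011 = 0x8B.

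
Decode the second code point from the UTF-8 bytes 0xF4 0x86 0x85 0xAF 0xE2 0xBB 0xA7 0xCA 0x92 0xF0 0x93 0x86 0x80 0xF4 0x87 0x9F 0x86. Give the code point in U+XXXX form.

Offset 0: leading byte 0xF4 = 11110100 → 4-byte char #1 = F4 86 85 AF.
Offset 4: leading byte 0xE2 = 11100010 → 3-byte char #2 = E2 BB A7.
Leading byte 0xE2 = 11100010 matches 1110xxxx → 3-byte sequence.
Byte 1: 0xE2 = 11100010, payload 0010 (4 bits).
Byte 2: 0xBB = 10111011 (10xxxxxx ✓), payload 111011.
Byte 3: 0xA7 = 10100111 (10xxxxxx ✓), payload 100111.
Concatenate: 0010111011100111 = 0x2EE7 (16 bits → U+2EE7).

U+2EE7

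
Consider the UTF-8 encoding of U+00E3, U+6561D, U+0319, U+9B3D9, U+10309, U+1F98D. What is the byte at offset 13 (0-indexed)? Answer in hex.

0x90

U+00E3 → 2-byte form C3 A3 at offsets 0–1.
U+6561D → 4-byte form F1 A5 98 9D at offsets 2–5.
U+0319 → 2-byte form CC 99 at offsets 6–7.
U+9B3D9 → 4-byte form F2 9B 8F 99 at offsets 8–11.
U+10309 → 4-byte form F0 90 8C 89 at offsets 12–15.
Offset 13 falls in char 5's range; it's byte 2 of F0 90 8C 89 = 0x90.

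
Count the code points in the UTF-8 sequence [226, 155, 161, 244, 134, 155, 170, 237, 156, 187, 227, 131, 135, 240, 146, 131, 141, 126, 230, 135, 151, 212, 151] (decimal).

Byte at offset 0: 0xE2 = 11100010 → 3-byte char (#1). Advance 3.
Byte at offset 3: 0xF4 = 11110100 → 4-byte char (#2). Advance 4.
Byte at offset 7: 0xED = 11101101 → 3-byte char (#3). Advance 3.
Byte at offset 10: 0xE3 = 11100011 → 3-byte char (#4). Advance 3.
Byte at offset 13: 0xF0 = 11110000 → 4-byte char (#5). Advance 4.
Byte at offset 17: 0x7E = 01111110 → 1-byte char (#6). Advance 1.
Byte at offset 18: 0xE6 = 11100110 → 3-byte char (#7). Advance 3.
Byte at offset 21: 0xD4 = 11010100 → 2-byte char (#8). Advance 2.
Reached end at offset 23 after 8 code points.

8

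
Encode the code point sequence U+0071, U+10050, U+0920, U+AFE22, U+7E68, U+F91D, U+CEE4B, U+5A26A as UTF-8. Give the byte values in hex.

71 F0 90 81 90 E0 A4 A0 F2 AF B8 A2 E7 B9 A8 EF A4 9D F3 8E B9 8B F1 9A 89 AA

U+0071: 1-byte form → 71.
U+10050: 4-byte form → F0 90 81 90.
U+0920: 3-byte form → E0 A4 A0.
U+AFE22: 4-byte form → F2 AF B8 A2.
U+7E68: 3-byte form → E7 B9 A8.
U+F91D: 3-byte form → EF A4 9D.
U+CEE4B: 4-byte form → F3 8E B9 8B.
U+5A26A: 4-byte form → F1 9A 89 AA.
Concatenated (26 bytes): 71 F0 90 81 90 E0 A4 A0 F2 AF B8 A2 E7 B9 A8 EF A4 9D F3 8E B9 8B F1 9A 89 AA.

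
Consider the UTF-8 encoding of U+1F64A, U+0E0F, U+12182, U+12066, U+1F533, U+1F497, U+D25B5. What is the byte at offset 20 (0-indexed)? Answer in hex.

0x9F

U+1F64A → 4-byte form F0 9F 99 8A at offsets 0–3.
U+0E0F → 3-byte form E0 B8 8F at offsets 4–6.
U+12182 → 4-byte form F0 92 86 82 at offsets 7–10.
U+12066 → 4-byte form F0 92 81 A6 at offsets 11–14.
U+1F533 → 4-byte form F0 9F 94 B3 at offsets 15–18.
U+1F497 → 4-byte form F0 9F 92 97 at offsets 19–22.
Offset 20 falls in char 6's range; it's byte 2 of F0 9F 92 97 = 0x9F.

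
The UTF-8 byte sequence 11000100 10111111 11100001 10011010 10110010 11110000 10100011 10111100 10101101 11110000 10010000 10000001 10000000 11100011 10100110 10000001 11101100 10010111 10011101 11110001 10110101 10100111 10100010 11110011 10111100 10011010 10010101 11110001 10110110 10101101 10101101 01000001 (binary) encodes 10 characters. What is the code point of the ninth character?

Offset 0: leading byte 0xC4 = 11000100 → 2-byte char #1 = C4 BF.
Offset 2: leading byte 0xE1 = 11100001 → 3-byte char #2 = E1 9A B2.
Offset 5: leading byte 0xF0 = 11110000 → 4-byte char #3 = F0 A3 BC AD.
Offset 9: leading byte 0xF0 = 11110000 → 4-byte char #4 = F0 90 81 80.
Offset 13: leading byte 0xE3 = 11100011 → 3-byte char #5 = E3 A6 81.
Offset 16: leading byte 0xEC = 11101100 → 3-byte char #6 = EC 97 9D.
Offset 19: leading byte 0xF1 = 11110001 → 4-byte char #7 = F1 B5 A7 A2.
Offset 23: leading byte 0xF3 = 11110011 → 4-byte char #8 = F3 BC 9A 95.
Offset 27: leading byte 0xF1 = 11110001 → 4-byte char #9 = F1 B6 AD AD.
Leading byte 0xF1 = 11110001 matches 11110xxx → 4-byte sequence.
Byte 1: 0xF1 = 11110001, payload 001 (3 bits).
Byte 2: 0xB6 = 10110110 (10xxxxxx ✓), payload 110110.
Byte 3: 0xAD = 10101101 (10xxxxxx ✓), payload 101101.
Byte 4: 0xAD = 10101101 (10xxxxxx ✓), payload 101101.
Concatenate: 001110110101101101101 = 0x76B6D (21 bits → U+76B6D).

U+76B6D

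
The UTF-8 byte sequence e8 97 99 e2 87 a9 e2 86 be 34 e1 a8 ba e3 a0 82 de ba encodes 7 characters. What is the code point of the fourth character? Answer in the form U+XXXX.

U+0034

Offset 0: leading byte 0xE8 = 11101000 → 3-byte char #1 = E8 97 99.
Offset 3: leading byte 0xE2 = 11100010 → 3-byte char #2 = E2 87 A9.
Offset 6: leading byte 0xE2 = 11100010 → 3-byte char #3 = E2 86 BE.
Offset 9: leading byte 0x34 = 00110100 → 1-byte char #4 = 34.
Leading byte 0x34 = 00110100 matches 0xxxxxxx → 1-byte sequence.
Byte 1: 0x34 = 00110100, payload 0110100 (7 bits).
Concatenate: 0110100 = 0x34 (7 bits → U+0034).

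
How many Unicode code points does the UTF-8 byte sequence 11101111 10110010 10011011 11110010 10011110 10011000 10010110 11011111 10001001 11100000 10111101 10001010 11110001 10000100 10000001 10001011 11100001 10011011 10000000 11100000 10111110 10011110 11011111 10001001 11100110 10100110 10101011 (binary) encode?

9

Byte at offset 0: 0xEF = 11101111 → 3-byte char (#1). Advance 3.
Byte at offset 3: 0xF2 = 11110010 → 4-byte char (#2). Advance 4.
Byte at offset 7: 0xDF = 11011111 → 2-byte char (#3). Advance 2.
Byte at offset 9: 0xE0 = 11100000 → 3-byte char (#4). Advance 3.
Byte at offset 12: 0xF1 = 11110001 → 4-byte char (#5). Advance 4.
Byte at offset 16: 0xE1 = 11100001 → 3-byte char (#6). Advance 3.
Byte at offset 19: 0xE0 = 11100000 → 3-byte char (#7). Advance 3.
Byte at offset 22: 0xDF = 11011111 → 2-byte char (#8). Advance 2.
Byte at offset 24: 0xE6 = 11100110 → 3-byte char (#9). Advance 3.
Reached end at offset 27 after 9 code points.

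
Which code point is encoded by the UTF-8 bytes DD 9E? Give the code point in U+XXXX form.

U+075E

Leading byte 0xDD = 11011101 matches 110xxxxx → 2-byte sequence.
Byte 1: 0xDD = 11011101, payload 11101 (5 bits).
Byte 2: 0x9E = 10011110 (10xxxxxx ✓), payload 011110.
Concatenate: 11101011110 = 0x75E (11 bits → U+075E).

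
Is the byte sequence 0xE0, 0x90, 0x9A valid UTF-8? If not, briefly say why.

Leading byte 0xE0 = 11100000 → 3-byte form.
Continuation bytes all match 10xxxxxx. Payload decodes to 0x41A.
But 0x41A < 0x800, the minimum for a 3-byte sequence — this is an overlong encoding.

invalid (overlong encoding)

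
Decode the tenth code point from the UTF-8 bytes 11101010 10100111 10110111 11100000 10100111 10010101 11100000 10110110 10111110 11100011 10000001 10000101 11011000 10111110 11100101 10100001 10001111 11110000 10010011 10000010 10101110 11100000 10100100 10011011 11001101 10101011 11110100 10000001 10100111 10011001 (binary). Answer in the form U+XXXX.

U+1019D9

Offset 0: leading byte 0xEA = 11101010 → 3-byte char #1 = EA A7 B7.
Offset 3: leading byte 0xE0 = 11100000 → 3-byte char #2 = E0 A7 95.
Offset 6: leading byte 0xE0 = 11100000 → 3-byte char #3 = E0 B6 BE.
Offset 9: leading byte 0xE3 = 11100011 → 3-byte char #4 = E3 81 85.
Offset 12: leading byte 0xD8 = 11011000 → 2-byte char #5 = D8 BE.
Offset 14: leading byte 0xE5 = 11100101 → 3-byte char #6 = E5 A1 8F.
Offset 17: leading byte 0xF0 = 11110000 → 4-byte char #7 = F0 93 82 AE.
Offset 21: leading byte 0xE0 = 11100000 → 3-byte char #8 = E0 A4 9B.
Offset 24: leading byte 0xCD = 11001101 → 2-byte char #9 = CD AB.
Offset 26: leading byte 0xF4 = 11110100 → 4-byte char #10 = F4 81 A7 99.
Leading byte 0xF4 = 11110100 matches 11110xxx → 4-byte sequence.
Byte 1: 0xF4 = 11110100, payload 100 (3 bits).
Byte 2: 0x81 = 10000001 (10xxxxxx ✓), payload 000001.
Byte 3: 0xA7 = 10100111 (10xxxxxx ✓), payload 100111.
Byte 4: 0x99 = 10011001 (10xxxxxx ✓), payload 011001.
Concatenate: 100000001100111011001 = 0x1019D9 (21 bits → U+1019D9).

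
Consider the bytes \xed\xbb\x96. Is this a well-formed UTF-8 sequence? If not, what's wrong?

invalid (encodes a surrogate (U+D800–U+DFFF))

Structurally a 3-byte sequence; payload = 0xDED6.
But 0xDED6 is in U+D800–U+DFFF, the surrogate range. Surrogates are not Unicode scalar values and are forbidden in UTF-8.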